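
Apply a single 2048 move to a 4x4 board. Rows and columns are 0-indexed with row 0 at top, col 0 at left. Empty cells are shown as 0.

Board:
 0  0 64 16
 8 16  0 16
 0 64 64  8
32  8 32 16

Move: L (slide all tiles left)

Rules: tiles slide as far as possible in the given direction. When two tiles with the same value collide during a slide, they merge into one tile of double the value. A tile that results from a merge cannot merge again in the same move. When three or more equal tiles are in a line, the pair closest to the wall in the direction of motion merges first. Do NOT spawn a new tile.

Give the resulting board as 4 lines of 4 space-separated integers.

Answer:  64  16   0   0
  8  32   0   0
128   8   0   0
 32   8  32  16

Derivation:
Slide left:
row 0: [0, 0, 64, 16] -> [64, 16, 0, 0]
row 1: [8, 16, 0, 16] -> [8, 32, 0, 0]
row 2: [0, 64, 64, 8] -> [128, 8, 0, 0]
row 3: [32, 8, 32, 16] -> [32, 8, 32, 16]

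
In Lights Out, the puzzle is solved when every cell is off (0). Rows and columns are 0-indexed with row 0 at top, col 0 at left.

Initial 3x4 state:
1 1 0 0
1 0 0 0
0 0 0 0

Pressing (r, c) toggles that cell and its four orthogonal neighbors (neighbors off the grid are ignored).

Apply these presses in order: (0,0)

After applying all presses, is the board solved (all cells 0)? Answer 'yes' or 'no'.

Answer: yes

Derivation:
After press 1 at (0,0):
0 0 0 0
0 0 0 0
0 0 0 0

Lights still on: 0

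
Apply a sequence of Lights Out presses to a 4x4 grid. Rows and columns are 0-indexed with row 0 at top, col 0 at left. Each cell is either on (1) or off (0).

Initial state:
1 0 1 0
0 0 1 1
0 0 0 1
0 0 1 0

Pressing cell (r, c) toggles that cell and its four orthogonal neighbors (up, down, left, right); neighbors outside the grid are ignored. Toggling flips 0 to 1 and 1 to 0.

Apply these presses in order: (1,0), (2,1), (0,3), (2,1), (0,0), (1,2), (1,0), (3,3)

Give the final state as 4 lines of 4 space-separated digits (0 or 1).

After press 1 at (1,0):
0 0 1 0
1 1 1 1
1 0 0 1
0 0 1 0

After press 2 at (2,1):
0 0 1 0
1 0 1 1
0 1 1 1
0 1 1 0

After press 3 at (0,3):
0 0 0 1
1 0 1 0
0 1 1 1
0 1 1 0

After press 4 at (2,1):
0 0 0 1
1 1 1 0
1 0 0 1
0 0 1 0

After press 5 at (0,0):
1 1 0 1
0 1 1 0
1 0 0 1
0 0 1 0

After press 6 at (1,2):
1 1 1 1
0 0 0 1
1 0 1 1
0 0 1 0

After press 7 at (1,0):
0 1 1 1
1 1 0 1
0 0 1 1
0 0 1 0

After press 8 at (3,3):
0 1 1 1
1 1 0 1
0 0 1 0
0 0 0 1

Answer: 0 1 1 1
1 1 0 1
0 0 1 0
0 0 0 1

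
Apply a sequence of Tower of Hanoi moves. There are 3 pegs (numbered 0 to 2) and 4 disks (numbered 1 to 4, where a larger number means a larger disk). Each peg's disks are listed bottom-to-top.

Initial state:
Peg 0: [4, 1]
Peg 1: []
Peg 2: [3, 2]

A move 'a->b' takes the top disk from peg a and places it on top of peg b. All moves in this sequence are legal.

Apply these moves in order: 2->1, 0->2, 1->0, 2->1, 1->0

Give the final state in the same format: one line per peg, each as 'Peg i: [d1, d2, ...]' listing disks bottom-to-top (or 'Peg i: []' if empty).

Answer: Peg 0: [4, 2, 1]
Peg 1: []
Peg 2: [3]

Derivation:
After move 1 (2->1):
Peg 0: [4, 1]
Peg 1: [2]
Peg 2: [3]

After move 2 (0->2):
Peg 0: [4]
Peg 1: [2]
Peg 2: [3, 1]

After move 3 (1->0):
Peg 0: [4, 2]
Peg 1: []
Peg 2: [3, 1]

After move 4 (2->1):
Peg 0: [4, 2]
Peg 1: [1]
Peg 2: [3]

After move 5 (1->0):
Peg 0: [4, 2, 1]
Peg 1: []
Peg 2: [3]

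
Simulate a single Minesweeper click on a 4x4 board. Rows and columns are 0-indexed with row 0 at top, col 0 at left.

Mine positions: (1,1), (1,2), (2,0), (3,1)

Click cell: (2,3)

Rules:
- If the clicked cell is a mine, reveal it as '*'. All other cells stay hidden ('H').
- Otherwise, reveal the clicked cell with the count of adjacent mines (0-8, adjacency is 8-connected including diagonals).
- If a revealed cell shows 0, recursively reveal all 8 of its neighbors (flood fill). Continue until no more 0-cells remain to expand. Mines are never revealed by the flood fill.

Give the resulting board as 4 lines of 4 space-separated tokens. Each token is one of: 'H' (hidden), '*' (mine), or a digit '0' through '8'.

H H H H
H H H H
H H H 1
H H H H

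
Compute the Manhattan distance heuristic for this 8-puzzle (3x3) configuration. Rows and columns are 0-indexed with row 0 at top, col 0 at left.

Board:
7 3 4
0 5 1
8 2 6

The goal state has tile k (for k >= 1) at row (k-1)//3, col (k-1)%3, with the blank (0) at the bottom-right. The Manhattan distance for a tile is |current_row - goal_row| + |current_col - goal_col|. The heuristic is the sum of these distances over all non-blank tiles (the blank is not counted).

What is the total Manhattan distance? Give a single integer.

Answer: 13

Derivation:
Tile 7: (0,0)->(2,0) = 2
Tile 3: (0,1)->(0,2) = 1
Tile 4: (0,2)->(1,0) = 3
Tile 5: (1,1)->(1,1) = 0
Tile 1: (1,2)->(0,0) = 3
Tile 8: (2,0)->(2,1) = 1
Tile 2: (2,1)->(0,1) = 2
Tile 6: (2,2)->(1,2) = 1
Sum: 2 + 1 + 3 + 0 + 3 + 1 + 2 + 1 = 13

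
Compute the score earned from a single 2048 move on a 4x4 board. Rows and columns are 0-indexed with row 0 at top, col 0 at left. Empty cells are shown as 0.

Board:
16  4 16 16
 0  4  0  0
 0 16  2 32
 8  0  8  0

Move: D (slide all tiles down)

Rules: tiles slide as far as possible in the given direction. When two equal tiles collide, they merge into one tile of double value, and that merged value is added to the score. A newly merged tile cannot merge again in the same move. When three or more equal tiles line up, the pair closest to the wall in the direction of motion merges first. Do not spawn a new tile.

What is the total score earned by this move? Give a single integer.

Answer: 8

Derivation:
Slide down:
col 0: [16, 0, 0, 8] -> [0, 0, 16, 8]  score +0 (running 0)
col 1: [4, 4, 16, 0] -> [0, 0, 8, 16]  score +8 (running 8)
col 2: [16, 0, 2, 8] -> [0, 16, 2, 8]  score +0 (running 8)
col 3: [16, 0, 32, 0] -> [0, 0, 16, 32]  score +0 (running 8)
Board after move:
 0  0  0  0
 0  0 16  0
16  8  2 16
 8 16  8 32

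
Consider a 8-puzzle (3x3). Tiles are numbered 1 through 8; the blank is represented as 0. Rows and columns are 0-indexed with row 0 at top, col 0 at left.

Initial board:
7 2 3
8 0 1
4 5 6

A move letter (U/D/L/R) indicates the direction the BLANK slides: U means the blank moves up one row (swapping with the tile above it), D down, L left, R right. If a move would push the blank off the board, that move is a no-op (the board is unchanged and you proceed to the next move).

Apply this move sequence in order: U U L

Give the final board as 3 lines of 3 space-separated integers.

Answer: 0 7 3
8 2 1
4 5 6

Derivation:
After move 1 (U):
7 0 3
8 2 1
4 5 6

After move 2 (U):
7 0 3
8 2 1
4 5 6

After move 3 (L):
0 7 3
8 2 1
4 5 6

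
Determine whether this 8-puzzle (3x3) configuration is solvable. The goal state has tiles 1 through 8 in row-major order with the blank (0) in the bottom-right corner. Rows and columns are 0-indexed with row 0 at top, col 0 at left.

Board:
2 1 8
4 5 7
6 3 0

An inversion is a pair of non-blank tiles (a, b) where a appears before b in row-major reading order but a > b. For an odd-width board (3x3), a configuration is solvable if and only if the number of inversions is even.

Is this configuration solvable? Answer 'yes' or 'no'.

Inversions (pairs i<j in row-major order where tile[i] > tile[j] > 0): 11
11 is odd, so the puzzle is not solvable.

Answer: no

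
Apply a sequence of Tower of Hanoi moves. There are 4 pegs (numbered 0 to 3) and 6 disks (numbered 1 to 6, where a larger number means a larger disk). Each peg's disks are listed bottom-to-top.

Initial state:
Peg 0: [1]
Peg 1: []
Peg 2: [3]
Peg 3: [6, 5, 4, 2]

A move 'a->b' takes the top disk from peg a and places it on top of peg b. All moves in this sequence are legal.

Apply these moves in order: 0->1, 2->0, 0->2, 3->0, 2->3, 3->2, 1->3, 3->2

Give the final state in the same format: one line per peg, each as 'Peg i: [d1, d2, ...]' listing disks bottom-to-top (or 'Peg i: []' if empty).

Answer: Peg 0: [2]
Peg 1: []
Peg 2: [3, 1]
Peg 3: [6, 5, 4]

Derivation:
After move 1 (0->1):
Peg 0: []
Peg 1: [1]
Peg 2: [3]
Peg 3: [6, 5, 4, 2]

After move 2 (2->0):
Peg 0: [3]
Peg 1: [1]
Peg 2: []
Peg 3: [6, 5, 4, 2]

After move 3 (0->2):
Peg 0: []
Peg 1: [1]
Peg 2: [3]
Peg 3: [6, 5, 4, 2]

After move 4 (3->0):
Peg 0: [2]
Peg 1: [1]
Peg 2: [3]
Peg 3: [6, 5, 4]

After move 5 (2->3):
Peg 0: [2]
Peg 1: [1]
Peg 2: []
Peg 3: [6, 5, 4, 3]

After move 6 (3->2):
Peg 0: [2]
Peg 1: [1]
Peg 2: [3]
Peg 3: [6, 5, 4]

After move 7 (1->3):
Peg 0: [2]
Peg 1: []
Peg 2: [3]
Peg 3: [6, 5, 4, 1]

After move 8 (3->2):
Peg 0: [2]
Peg 1: []
Peg 2: [3, 1]
Peg 3: [6, 5, 4]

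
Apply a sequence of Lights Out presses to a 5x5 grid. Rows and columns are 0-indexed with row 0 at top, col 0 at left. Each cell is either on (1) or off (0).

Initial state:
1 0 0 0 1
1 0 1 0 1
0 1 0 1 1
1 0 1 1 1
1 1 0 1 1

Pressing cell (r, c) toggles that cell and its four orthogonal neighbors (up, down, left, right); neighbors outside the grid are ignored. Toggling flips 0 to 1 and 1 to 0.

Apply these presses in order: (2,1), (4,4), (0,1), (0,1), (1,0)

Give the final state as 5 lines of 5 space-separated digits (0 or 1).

After press 1 at (2,1):
1 0 0 0 1
1 1 1 0 1
1 0 1 1 1
1 1 1 1 1
1 1 0 1 1

After press 2 at (4,4):
1 0 0 0 1
1 1 1 0 1
1 0 1 1 1
1 1 1 1 0
1 1 0 0 0

After press 3 at (0,1):
0 1 1 0 1
1 0 1 0 1
1 0 1 1 1
1 1 1 1 0
1 1 0 0 0

After press 4 at (0,1):
1 0 0 0 1
1 1 1 0 1
1 0 1 1 1
1 1 1 1 0
1 1 0 0 0

After press 5 at (1,0):
0 0 0 0 1
0 0 1 0 1
0 0 1 1 1
1 1 1 1 0
1 1 0 0 0

Answer: 0 0 0 0 1
0 0 1 0 1
0 0 1 1 1
1 1 1 1 0
1 1 0 0 0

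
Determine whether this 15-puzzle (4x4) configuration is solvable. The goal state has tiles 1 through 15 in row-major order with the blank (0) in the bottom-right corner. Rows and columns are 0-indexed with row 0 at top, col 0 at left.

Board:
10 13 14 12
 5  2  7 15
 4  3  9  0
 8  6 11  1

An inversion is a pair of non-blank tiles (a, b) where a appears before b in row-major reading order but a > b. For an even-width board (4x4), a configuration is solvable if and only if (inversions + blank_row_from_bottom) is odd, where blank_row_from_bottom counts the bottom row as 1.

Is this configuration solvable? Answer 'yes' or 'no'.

Inversions: 67
Blank is in row 2 (0-indexed from top), which is row 2 counting from the bottom (bottom = 1).
67 + 2 = 69, which is odd, so the puzzle is solvable.

Answer: yes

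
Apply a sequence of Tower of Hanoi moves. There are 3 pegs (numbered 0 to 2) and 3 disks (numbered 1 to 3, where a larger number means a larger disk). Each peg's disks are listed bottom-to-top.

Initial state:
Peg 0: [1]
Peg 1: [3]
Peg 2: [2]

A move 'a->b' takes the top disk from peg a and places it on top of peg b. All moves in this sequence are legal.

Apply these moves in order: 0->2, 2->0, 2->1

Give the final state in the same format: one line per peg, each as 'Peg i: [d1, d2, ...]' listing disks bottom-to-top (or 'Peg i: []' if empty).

After move 1 (0->2):
Peg 0: []
Peg 1: [3]
Peg 2: [2, 1]

After move 2 (2->0):
Peg 0: [1]
Peg 1: [3]
Peg 2: [2]

After move 3 (2->1):
Peg 0: [1]
Peg 1: [3, 2]
Peg 2: []

Answer: Peg 0: [1]
Peg 1: [3, 2]
Peg 2: []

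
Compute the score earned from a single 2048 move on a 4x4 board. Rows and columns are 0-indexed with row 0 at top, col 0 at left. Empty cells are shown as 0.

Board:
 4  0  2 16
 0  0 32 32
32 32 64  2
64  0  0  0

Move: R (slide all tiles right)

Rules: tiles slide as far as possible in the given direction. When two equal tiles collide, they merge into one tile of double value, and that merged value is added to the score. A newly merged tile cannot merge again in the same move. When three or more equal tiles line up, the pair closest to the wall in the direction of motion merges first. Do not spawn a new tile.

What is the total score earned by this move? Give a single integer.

Slide right:
row 0: [4, 0, 2, 16] -> [0, 4, 2, 16]  score +0 (running 0)
row 1: [0, 0, 32, 32] -> [0, 0, 0, 64]  score +64 (running 64)
row 2: [32, 32, 64, 2] -> [0, 64, 64, 2]  score +64 (running 128)
row 3: [64, 0, 0, 0] -> [0, 0, 0, 64]  score +0 (running 128)
Board after move:
 0  4  2 16
 0  0  0 64
 0 64 64  2
 0  0  0 64

Answer: 128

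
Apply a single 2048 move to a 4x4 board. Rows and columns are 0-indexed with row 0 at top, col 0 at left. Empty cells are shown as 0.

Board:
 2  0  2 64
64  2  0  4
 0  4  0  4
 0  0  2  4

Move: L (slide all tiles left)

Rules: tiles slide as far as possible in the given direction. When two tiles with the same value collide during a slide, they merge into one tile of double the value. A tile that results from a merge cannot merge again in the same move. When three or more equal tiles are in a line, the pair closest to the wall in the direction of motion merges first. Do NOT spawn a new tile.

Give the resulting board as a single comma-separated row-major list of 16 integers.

Slide left:
row 0: [2, 0, 2, 64] -> [4, 64, 0, 0]
row 1: [64, 2, 0, 4] -> [64, 2, 4, 0]
row 2: [0, 4, 0, 4] -> [8, 0, 0, 0]
row 3: [0, 0, 2, 4] -> [2, 4, 0, 0]

Answer: 4, 64, 0, 0, 64, 2, 4, 0, 8, 0, 0, 0, 2, 4, 0, 0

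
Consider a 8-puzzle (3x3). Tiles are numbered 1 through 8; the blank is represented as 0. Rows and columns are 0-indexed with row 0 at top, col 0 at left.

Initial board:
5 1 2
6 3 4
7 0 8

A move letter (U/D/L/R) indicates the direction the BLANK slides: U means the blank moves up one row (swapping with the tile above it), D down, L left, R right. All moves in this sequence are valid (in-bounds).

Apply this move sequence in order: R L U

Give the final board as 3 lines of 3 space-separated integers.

Answer: 5 1 2
6 0 4
7 3 8

Derivation:
After move 1 (R):
5 1 2
6 3 4
7 8 0

After move 2 (L):
5 1 2
6 3 4
7 0 8

After move 3 (U):
5 1 2
6 0 4
7 3 8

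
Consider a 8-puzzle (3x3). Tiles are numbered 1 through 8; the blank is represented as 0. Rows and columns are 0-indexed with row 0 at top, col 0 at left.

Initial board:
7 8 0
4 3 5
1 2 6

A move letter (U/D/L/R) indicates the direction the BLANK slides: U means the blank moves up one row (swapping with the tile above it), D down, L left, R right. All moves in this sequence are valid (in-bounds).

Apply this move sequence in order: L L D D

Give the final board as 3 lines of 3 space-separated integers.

Answer: 4 7 8
1 3 5
0 2 6

Derivation:
After move 1 (L):
7 0 8
4 3 5
1 2 6

After move 2 (L):
0 7 8
4 3 5
1 2 6

After move 3 (D):
4 7 8
0 3 5
1 2 6

After move 4 (D):
4 7 8
1 3 5
0 2 6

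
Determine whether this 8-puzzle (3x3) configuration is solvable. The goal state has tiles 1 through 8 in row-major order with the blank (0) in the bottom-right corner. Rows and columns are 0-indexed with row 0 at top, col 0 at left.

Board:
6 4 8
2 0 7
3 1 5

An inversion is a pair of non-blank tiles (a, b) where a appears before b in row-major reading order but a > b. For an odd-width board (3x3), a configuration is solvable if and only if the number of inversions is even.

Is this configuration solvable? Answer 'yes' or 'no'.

Inversions (pairs i<j in row-major order where tile[i] > tile[j] > 0): 18
18 is even, so the puzzle is solvable.

Answer: yes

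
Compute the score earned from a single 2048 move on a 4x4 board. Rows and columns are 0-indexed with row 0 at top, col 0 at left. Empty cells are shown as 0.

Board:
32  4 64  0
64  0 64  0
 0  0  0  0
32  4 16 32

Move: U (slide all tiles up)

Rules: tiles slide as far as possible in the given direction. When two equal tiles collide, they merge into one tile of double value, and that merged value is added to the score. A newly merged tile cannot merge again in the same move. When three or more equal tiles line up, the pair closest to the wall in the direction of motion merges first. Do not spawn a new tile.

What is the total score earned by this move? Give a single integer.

Slide up:
col 0: [32, 64, 0, 32] -> [32, 64, 32, 0]  score +0 (running 0)
col 1: [4, 0, 0, 4] -> [8, 0, 0, 0]  score +8 (running 8)
col 2: [64, 64, 0, 16] -> [128, 16, 0, 0]  score +128 (running 136)
col 3: [0, 0, 0, 32] -> [32, 0, 0, 0]  score +0 (running 136)
Board after move:
 32   8 128  32
 64   0  16   0
 32   0   0   0
  0   0   0   0

Answer: 136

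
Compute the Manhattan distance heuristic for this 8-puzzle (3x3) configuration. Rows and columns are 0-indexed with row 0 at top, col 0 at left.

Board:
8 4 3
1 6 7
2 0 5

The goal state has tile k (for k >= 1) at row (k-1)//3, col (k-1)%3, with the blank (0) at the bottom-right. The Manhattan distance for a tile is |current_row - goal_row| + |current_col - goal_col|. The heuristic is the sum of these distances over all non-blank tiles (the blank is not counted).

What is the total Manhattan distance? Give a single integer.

Answer: 15

Derivation:
Tile 8: at (0,0), goal (2,1), distance |0-2|+|0-1| = 3
Tile 4: at (0,1), goal (1,0), distance |0-1|+|1-0| = 2
Tile 3: at (0,2), goal (0,2), distance |0-0|+|2-2| = 0
Tile 1: at (1,0), goal (0,0), distance |1-0|+|0-0| = 1
Tile 6: at (1,1), goal (1,2), distance |1-1|+|1-2| = 1
Tile 7: at (1,2), goal (2,0), distance |1-2|+|2-0| = 3
Tile 2: at (2,0), goal (0,1), distance |2-0|+|0-1| = 3
Tile 5: at (2,2), goal (1,1), distance |2-1|+|2-1| = 2
Sum: 3 + 2 + 0 + 1 + 1 + 3 + 3 + 2 = 15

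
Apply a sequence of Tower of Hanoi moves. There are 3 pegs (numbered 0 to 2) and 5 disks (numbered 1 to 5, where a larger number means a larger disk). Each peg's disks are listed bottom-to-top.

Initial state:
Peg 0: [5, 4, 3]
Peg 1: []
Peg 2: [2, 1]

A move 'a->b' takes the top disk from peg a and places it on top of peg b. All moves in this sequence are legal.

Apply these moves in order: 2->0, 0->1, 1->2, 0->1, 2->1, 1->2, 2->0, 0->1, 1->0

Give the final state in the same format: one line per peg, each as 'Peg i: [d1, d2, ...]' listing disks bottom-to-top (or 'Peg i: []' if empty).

Answer: Peg 0: [5, 4, 1]
Peg 1: [3]
Peg 2: [2]

Derivation:
After move 1 (2->0):
Peg 0: [5, 4, 3, 1]
Peg 1: []
Peg 2: [2]

After move 2 (0->1):
Peg 0: [5, 4, 3]
Peg 1: [1]
Peg 2: [2]

After move 3 (1->2):
Peg 0: [5, 4, 3]
Peg 1: []
Peg 2: [2, 1]

After move 4 (0->1):
Peg 0: [5, 4]
Peg 1: [3]
Peg 2: [2, 1]

After move 5 (2->1):
Peg 0: [5, 4]
Peg 1: [3, 1]
Peg 2: [2]

After move 6 (1->2):
Peg 0: [5, 4]
Peg 1: [3]
Peg 2: [2, 1]

After move 7 (2->0):
Peg 0: [5, 4, 1]
Peg 1: [3]
Peg 2: [2]

After move 8 (0->1):
Peg 0: [5, 4]
Peg 1: [3, 1]
Peg 2: [2]

After move 9 (1->0):
Peg 0: [5, 4, 1]
Peg 1: [3]
Peg 2: [2]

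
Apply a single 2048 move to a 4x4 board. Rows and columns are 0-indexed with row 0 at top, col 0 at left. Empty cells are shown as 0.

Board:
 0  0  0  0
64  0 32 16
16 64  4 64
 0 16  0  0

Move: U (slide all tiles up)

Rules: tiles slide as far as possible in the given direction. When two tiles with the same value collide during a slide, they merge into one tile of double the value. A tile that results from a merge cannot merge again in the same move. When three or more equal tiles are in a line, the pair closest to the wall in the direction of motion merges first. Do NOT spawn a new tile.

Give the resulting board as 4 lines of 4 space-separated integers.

Answer: 64 64 32 16
16 16  4 64
 0  0  0  0
 0  0  0  0

Derivation:
Slide up:
col 0: [0, 64, 16, 0] -> [64, 16, 0, 0]
col 1: [0, 0, 64, 16] -> [64, 16, 0, 0]
col 2: [0, 32, 4, 0] -> [32, 4, 0, 0]
col 3: [0, 16, 64, 0] -> [16, 64, 0, 0]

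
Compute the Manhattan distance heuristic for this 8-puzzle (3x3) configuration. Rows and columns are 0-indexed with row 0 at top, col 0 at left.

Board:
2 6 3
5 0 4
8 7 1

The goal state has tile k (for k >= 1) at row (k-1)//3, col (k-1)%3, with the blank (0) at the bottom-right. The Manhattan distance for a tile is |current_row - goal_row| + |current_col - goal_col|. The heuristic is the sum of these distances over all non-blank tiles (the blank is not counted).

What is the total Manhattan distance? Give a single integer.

Tile 2: at (0,0), goal (0,1), distance |0-0|+|0-1| = 1
Tile 6: at (0,1), goal (1,2), distance |0-1|+|1-2| = 2
Tile 3: at (0,2), goal (0,2), distance |0-0|+|2-2| = 0
Tile 5: at (1,0), goal (1,1), distance |1-1|+|0-1| = 1
Tile 4: at (1,2), goal (1,0), distance |1-1|+|2-0| = 2
Tile 8: at (2,0), goal (2,1), distance |2-2|+|0-1| = 1
Tile 7: at (2,1), goal (2,0), distance |2-2|+|1-0| = 1
Tile 1: at (2,2), goal (0,0), distance |2-0|+|2-0| = 4
Sum: 1 + 2 + 0 + 1 + 2 + 1 + 1 + 4 = 12

Answer: 12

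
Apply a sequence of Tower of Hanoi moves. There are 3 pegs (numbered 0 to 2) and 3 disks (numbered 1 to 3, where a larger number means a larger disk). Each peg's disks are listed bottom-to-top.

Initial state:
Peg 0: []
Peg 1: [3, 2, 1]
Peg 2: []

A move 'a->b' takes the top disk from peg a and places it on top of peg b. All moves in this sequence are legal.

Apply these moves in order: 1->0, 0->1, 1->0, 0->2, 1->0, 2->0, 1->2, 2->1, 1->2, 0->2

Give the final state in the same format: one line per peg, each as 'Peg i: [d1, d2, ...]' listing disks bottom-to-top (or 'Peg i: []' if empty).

Answer: Peg 0: [2]
Peg 1: []
Peg 2: [3, 1]

Derivation:
After move 1 (1->0):
Peg 0: [1]
Peg 1: [3, 2]
Peg 2: []

After move 2 (0->1):
Peg 0: []
Peg 1: [3, 2, 1]
Peg 2: []

After move 3 (1->0):
Peg 0: [1]
Peg 1: [3, 2]
Peg 2: []

After move 4 (0->2):
Peg 0: []
Peg 1: [3, 2]
Peg 2: [1]

After move 5 (1->0):
Peg 0: [2]
Peg 1: [3]
Peg 2: [1]

After move 6 (2->0):
Peg 0: [2, 1]
Peg 1: [3]
Peg 2: []

After move 7 (1->2):
Peg 0: [2, 1]
Peg 1: []
Peg 2: [3]

After move 8 (2->1):
Peg 0: [2, 1]
Peg 1: [3]
Peg 2: []

After move 9 (1->2):
Peg 0: [2, 1]
Peg 1: []
Peg 2: [3]

After move 10 (0->2):
Peg 0: [2]
Peg 1: []
Peg 2: [3, 1]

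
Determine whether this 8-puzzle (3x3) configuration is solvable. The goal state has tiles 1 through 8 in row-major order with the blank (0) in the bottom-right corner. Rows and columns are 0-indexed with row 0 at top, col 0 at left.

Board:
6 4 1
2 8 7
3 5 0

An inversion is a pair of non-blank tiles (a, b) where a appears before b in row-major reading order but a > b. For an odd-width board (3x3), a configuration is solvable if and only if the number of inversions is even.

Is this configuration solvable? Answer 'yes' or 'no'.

Answer: no

Derivation:
Inversions (pairs i<j in row-major order where tile[i] > tile[j] > 0): 13
13 is odd, so the puzzle is not solvable.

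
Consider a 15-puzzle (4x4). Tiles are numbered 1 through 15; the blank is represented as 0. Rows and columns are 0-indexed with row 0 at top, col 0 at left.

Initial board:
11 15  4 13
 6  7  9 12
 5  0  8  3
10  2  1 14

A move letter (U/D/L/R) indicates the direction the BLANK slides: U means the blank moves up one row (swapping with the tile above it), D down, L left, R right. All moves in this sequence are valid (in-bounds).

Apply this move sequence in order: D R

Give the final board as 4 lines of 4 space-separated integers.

Answer: 11 15  4 13
 6  7  9 12
 5  2  8  3
10  1  0 14

Derivation:
After move 1 (D):
11 15  4 13
 6  7  9 12
 5  2  8  3
10  0  1 14

After move 2 (R):
11 15  4 13
 6  7  9 12
 5  2  8  3
10  1  0 14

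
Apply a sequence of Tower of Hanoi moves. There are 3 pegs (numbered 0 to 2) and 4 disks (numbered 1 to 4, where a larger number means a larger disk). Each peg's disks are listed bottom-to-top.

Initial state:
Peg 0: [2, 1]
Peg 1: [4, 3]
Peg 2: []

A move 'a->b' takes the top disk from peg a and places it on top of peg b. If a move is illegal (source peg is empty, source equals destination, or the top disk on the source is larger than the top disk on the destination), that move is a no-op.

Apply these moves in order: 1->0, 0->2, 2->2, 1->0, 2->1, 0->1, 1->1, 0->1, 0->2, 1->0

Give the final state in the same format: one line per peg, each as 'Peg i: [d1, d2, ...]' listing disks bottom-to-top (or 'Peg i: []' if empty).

Answer: Peg 0: [1]
Peg 1: [4, 3]
Peg 2: [2]

Derivation:
After move 1 (1->0):
Peg 0: [2, 1]
Peg 1: [4, 3]
Peg 2: []

After move 2 (0->2):
Peg 0: [2]
Peg 1: [4, 3]
Peg 2: [1]

After move 3 (2->2):
Peg 0: [2]
Peg 1: [4, 3]
Peg 2: [1]

After move 4 (1->0):
Peg 0: [2]
Peg 1: [4, 3]
Peg 2: [1]

After move 5 (2->1):
Peg 0: [2]
Peg 1: [4, 3, 1]
Peg 2: []

After move 6 (0->1):
Peg 0: [2]
Peg 1: [4, 3, 1]
Peg 2: []

After move 7 (1->1):
Peg 0: [2]
Peg 1: [4, 3, 1]
Peg 2: []

After move 8 (0->1):
Peg 0: [2]
Peg 1: [4, 3, 1]
Peg 2: []

After move 9 (0->2):
Peg 0: []
Peg 1: [4, 3, 1]
Peg 2: [2]

After move 10 (1->0):
Peg 0: [1]
Peg 1: [4, 3]
Peg 2: [2]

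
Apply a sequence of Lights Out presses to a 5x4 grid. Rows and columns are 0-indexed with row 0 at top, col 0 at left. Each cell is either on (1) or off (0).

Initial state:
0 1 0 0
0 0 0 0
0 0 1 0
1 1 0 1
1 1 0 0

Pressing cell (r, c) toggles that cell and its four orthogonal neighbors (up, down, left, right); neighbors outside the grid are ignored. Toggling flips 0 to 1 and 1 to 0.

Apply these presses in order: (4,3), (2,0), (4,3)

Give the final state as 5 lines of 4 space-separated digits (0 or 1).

After press 1 at (4,3):
0 1 0 0
0 0 0 0
0 0 1 0
1 1 0 0
1 1 1 1

After press 2 at (2,0):
0 1 0 0
1 0 0 0
1 1 1 0
0 1 0 0
1 1 1 1

After press 3 at (4,3):
0 1 0 0
1 0 0 0
1 1 1 0
0 1 0 1
1 1 0 0

Answer: 0 1 0 0
1 0 0 0
1 1 1 0
0 1 0 1
1 1 0 0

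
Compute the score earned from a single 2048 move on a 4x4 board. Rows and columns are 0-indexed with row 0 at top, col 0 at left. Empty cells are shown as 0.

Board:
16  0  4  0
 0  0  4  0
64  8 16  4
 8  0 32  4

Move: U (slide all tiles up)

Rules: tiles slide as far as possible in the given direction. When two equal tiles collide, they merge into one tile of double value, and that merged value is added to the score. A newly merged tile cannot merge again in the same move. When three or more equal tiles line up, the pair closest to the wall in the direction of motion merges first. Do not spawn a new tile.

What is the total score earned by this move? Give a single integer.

Slide up:
col 0: [16, 0, 64, 8] -> [16, 64, 8, 0]  score +0 (running 0)
col 1: [0, 0, 8, 0] -> [8, 0, 0, 0]  score +0 (running 0)
col 2: [4, 4, 16, 32] -> [8, 16, 32, 0]  score +8 (running 8)
col 3: [0, 0, 4, 4] -> [8, 0, 0, 0]  score +8 (running 16)
Board after move:
16  8  8  8
64  0 16  0
 8  0 32  0
 0  0  0  0

Answer: 16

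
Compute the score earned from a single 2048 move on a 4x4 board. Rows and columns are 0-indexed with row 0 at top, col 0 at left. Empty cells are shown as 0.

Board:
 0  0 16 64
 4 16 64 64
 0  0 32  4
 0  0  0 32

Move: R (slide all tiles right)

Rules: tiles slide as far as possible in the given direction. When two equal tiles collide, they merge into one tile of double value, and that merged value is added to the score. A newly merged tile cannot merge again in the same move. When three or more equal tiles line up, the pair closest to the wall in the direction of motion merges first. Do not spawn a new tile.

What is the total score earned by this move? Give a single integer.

Slide right:
row 0: [0, 0, 16, 64] -> [0, 0, 16, 64]  score +0 (running 0)
row 1: [4, 16, 64, 64] -> [0, 4, 16, 128]  score +128 (running 128)
row 2: [0, 0, 32, 4] -> [0, 0, 32, 4]  score +0 (running 128)
row 3: [0, 0, 0, 32] -> [0, 0, 0, 32]  score +0 (running 128)
Board after move:
  0   0  16  64
  0   4  16 128
  0   0  32   4
  0   0   0  32

Answer: 128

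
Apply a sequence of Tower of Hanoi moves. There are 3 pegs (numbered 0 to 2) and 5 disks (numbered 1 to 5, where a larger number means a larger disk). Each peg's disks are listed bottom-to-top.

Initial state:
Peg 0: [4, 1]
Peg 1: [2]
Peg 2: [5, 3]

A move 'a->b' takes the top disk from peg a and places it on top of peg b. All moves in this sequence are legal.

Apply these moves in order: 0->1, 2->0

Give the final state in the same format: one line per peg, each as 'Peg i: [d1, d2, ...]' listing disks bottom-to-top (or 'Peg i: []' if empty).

Answer: Peg 0: [4, 3]
Peg 1: [2, 1]
Peg 2: [5]

Derivation:
After move 1 (0->1):
Peg 0: [4]
Peg 1: [2, 1]
Peg 2: [5, 3]

After move 2 (2->0):
Peg 0: [4, 3]
Peg 1: [2, 1]
Peg 2: [5]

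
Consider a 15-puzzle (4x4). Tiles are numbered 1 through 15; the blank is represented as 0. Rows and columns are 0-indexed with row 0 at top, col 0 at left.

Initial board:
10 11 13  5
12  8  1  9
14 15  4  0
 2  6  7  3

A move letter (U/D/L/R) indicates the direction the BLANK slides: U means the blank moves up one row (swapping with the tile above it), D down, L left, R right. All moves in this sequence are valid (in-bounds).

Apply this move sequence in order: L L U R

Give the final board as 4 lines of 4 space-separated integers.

After move 1 (L):
10 11 13  5
12  8  1  9
14 15  0  4
 2  6  7  3

After move 2 (L):
10 11 13  5
12  8  1  9
14  0 15  4
 2  6  7  3

After move 3 (U):
10 11 13  5
12  0  1  9
14  8 15  4
 2  6  7  3

After move 4 (R):
10 11 13  5
12  1  0  9
14  8 15  4
 2  6  7  3

Answer: 10 11 13  5
12  1  0  9
14  8 15  4
 2  6  7  3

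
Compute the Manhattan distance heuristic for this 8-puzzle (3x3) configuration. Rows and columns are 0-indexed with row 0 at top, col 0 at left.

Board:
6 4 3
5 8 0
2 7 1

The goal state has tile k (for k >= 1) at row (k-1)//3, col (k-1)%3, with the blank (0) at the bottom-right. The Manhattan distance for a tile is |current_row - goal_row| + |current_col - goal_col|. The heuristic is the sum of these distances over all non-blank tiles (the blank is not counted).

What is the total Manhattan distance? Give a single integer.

Tile 6: (0,0)->(1,2) = 3
Tile 4: (0,1)->(1,0) = 2
Tile 3: (0,2)->(0,2) = 0
Tile 5: (1,0)->(1,1) = 1
Tile 8: (1,1)->(2,1) = 1
Tile 2: (2,0)->(0,1) = 3
Tile 7: (2,1)->(2,0) = 1
Tile 1: (2,2)->(0,0) = 4
Sum: 3 + 2 + 0 + 1 + 1 + 3 + 1 + 4 = 15

Answer: 15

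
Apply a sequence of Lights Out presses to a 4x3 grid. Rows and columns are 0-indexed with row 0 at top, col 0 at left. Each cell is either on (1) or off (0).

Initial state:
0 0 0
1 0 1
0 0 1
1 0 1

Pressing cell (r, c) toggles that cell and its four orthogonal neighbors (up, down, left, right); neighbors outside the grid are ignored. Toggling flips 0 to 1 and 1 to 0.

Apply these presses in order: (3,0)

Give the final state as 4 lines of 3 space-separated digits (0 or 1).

After press 1 at (3,0):
0 0 0
1 0 1
1 0 1
0 1 1

Answer: 0 0 0
1 0 1
1 0 1
0 1 1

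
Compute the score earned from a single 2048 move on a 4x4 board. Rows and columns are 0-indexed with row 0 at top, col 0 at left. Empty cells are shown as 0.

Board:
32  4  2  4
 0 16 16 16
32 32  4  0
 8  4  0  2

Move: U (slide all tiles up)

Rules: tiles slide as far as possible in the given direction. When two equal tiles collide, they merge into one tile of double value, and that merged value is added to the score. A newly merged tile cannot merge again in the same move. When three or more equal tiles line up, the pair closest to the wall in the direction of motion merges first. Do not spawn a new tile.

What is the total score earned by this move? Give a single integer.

Answer: 64

Derivation:
Slide up:
col 0: [32, 0, 32, 8] -> [64, 8, 0, 0]  score +64 (running 64)
col 1: [4, 16, 32, 4] -> [4, 16, 32, 4]  score +0 (running 64)
col 2: [2, 16, 4, 0] -> [2, 16, 4, 0]  score +0 (running 64)
col 3: [4, 16, 0, 2] -> [4, 16, 2, 0]  score +0 (running 64)
Board after move:
64  4  2  4
 8 16 16 16
 0 32  4  2
 0  4  0  0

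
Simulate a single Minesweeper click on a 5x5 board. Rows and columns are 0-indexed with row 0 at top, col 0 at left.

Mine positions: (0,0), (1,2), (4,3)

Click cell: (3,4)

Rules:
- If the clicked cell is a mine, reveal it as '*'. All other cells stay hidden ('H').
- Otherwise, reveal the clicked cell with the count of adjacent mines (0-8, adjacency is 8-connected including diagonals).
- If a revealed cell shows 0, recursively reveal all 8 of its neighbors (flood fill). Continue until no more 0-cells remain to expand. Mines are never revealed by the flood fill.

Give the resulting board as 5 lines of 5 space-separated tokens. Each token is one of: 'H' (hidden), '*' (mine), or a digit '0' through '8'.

H H H H H
H H H H H
H H H H H
H H H H 1
H H H H H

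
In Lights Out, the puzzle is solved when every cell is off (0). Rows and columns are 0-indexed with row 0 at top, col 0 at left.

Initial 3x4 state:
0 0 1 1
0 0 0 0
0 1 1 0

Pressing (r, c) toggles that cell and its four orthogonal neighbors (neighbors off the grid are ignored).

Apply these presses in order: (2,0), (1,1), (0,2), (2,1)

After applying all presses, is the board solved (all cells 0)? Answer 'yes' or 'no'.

After press 1 at (2,0):
0 0 1 1
1 0 0 0
1 0 1 0

After press 2 at (1,1):
0 1 1 1
0 1 1 0
1 1 1 0

After press 3 at (0,2):
0 0 0 0
0 1 0 0
1 1 1 0

After press 4 at (2,1):
0 0 0 0
0 0 0 0
0 0 0 0

Lights still on: 0

Answer: yes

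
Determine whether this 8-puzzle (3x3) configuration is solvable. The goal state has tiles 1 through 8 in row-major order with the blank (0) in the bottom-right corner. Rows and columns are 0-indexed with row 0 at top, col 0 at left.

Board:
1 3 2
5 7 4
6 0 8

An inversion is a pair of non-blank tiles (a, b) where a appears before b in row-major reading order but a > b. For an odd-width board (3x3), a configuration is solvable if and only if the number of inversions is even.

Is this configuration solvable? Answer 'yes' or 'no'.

Answer: yes

Derivation:
Inversions (pairs i<j in row-major order where tile[i] > tile[j] > 0): 4
4 is even, so the puzzle is solvable.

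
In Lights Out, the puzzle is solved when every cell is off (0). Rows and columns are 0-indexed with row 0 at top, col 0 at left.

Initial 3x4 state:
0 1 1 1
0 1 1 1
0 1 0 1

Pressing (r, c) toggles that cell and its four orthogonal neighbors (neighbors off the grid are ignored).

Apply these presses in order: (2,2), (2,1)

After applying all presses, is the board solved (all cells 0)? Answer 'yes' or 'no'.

Answer: no

Derivation:
After press 1 at (2,2):
0 1 1 1
0 1 0 1
0 0 1 0

After press 2 at (2,1):
0 1 1 1
0 0 0 1
1 1 0 0

Lights still on: 6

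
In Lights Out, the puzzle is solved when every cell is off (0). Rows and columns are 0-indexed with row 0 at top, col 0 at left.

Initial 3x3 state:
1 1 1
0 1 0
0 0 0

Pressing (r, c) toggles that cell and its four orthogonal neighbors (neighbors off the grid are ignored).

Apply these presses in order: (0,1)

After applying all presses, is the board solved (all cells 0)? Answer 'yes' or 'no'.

Answer: yes

Derivation:
After press 1 at (0,1):
0 0 0
0 0 0
0 0 0

Lights still on: 0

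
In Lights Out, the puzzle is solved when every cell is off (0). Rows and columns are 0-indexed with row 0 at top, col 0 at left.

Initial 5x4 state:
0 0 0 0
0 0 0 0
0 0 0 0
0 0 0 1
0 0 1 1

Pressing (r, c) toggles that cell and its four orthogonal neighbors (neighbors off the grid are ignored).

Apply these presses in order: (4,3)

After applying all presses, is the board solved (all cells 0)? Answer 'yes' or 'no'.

After press 1 at (4,3):
0 0 0 0
0 0 0 0
0 0 0 0
0 0 0 0
0 0 0 0

Lights still on: 0

Answer: yes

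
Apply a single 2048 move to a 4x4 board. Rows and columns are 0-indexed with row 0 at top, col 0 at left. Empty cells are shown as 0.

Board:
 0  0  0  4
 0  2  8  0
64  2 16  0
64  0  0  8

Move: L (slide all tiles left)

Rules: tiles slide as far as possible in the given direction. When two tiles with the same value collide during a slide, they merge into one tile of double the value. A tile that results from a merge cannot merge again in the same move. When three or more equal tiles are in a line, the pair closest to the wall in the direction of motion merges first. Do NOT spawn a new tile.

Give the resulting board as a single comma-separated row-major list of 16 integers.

Answer: 4, 0, 0, 0, 2, 8, 0, 0, 64, 2, 16, 0, 64, 8, 0, 0

Derivation:
Slide left:
row 0: [0, 0, 0, 4] -> [4, 0, 0, 0]
row 1: [0, 2, 8, 0] -> [2, 8, 0, 0]
row 2: [64, 2, 16, 0] -> [64, 2, 16, 0]
row 3: [64, 0, 0, 8] -> [64, 8, 0, 0]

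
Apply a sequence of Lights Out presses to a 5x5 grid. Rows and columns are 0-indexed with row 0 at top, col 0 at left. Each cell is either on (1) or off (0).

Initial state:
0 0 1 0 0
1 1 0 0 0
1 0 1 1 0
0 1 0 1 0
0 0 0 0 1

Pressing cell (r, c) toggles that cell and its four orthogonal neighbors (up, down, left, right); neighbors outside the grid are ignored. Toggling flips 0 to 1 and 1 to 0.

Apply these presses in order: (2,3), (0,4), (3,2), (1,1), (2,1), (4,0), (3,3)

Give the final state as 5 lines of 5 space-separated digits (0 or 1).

Answer: 0 1 1 1 1
0 1 1 1 1
0 0 0 1 1
1 1 0 0 1
1 1 1 1 1

Derivation:
After press 1 at (2,3):
0 0 1 0 0
1 1 0 1 0
1 0 0 0 1
0 1 0 0 0
0 0 0 0 1

After press 2 at (0,4):
0 0 1 1 1
1 1 0 1 1
1 0 0 0 1
0 1 0 0 0
0 0 0 0 1

After press 3 at (3,2):
0 0 1 1 1
1 1 0 1 1
1 0 1 0 1
0 0 1 1 0
0 0 1 0 1

After press 4 at (1,1):
0 1 1 1 1
0 0 1 1 1
1 1 1 0 1
0 0 1 1 0
0 0 1 0 1

After press 5 at (2,1):
0 1 1 1 1
0 1 1 1 1
0 0 0 0 1
0 1 1 1 0
0 0 1 0 1

After press 6 at (4,0):
0 1 1 1 1
0 1 1 1 1
0 0 0 0 1
1 1 1 1 0
1 1 1 0 1

After press 7 at (3,3):
0 1 1 1 1
0 1 1 1 1
0 0 0 1 1
1 1 0 0 1
1 1 1 1 1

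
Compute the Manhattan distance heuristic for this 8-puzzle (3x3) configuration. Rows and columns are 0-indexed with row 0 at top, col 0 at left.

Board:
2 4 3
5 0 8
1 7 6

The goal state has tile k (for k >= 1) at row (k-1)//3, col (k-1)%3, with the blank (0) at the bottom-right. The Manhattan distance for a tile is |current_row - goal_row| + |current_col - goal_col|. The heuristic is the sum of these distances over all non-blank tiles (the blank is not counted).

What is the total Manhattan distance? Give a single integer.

Tile 2: (0,0)->(0,1) = 1
Tile 4: (0,1)->(1,0) = 2
Tile 3: (0,2)->(0,2) = 0
Tile 5: (1,0)->(1,1) = 1
Tile 8: (1,2)->(2,1) = 2
Tile 1: (2,0)->(0,0) = 2
Tile 7: (2,1)->(2,0) = 1
Tile 6: (2,2)->(1,2) = 1
Sum: 1 + 2 + 0 + 1 + 2 + 2 + 1 + 1 = 10

Answer: 10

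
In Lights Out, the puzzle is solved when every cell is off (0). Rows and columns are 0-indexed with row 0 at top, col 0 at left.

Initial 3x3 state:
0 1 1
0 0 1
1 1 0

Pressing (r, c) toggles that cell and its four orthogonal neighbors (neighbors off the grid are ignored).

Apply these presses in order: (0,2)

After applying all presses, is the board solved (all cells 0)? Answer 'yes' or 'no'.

Answer: no

Derivation:
After press 1 at (0,2):
0 0 0
0 0 0
1 1 0

Lights still on: 2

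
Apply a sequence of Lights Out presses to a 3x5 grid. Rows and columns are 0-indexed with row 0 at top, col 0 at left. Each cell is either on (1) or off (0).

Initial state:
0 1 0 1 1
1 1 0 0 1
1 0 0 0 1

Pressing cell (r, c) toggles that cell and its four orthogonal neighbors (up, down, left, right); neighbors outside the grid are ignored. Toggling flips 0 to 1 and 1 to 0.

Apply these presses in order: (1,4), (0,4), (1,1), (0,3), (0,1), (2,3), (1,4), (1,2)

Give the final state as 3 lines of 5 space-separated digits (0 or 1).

After press 1 at (1,4):
0 1 0 1 0
1 1 0 1 0
1 0 0 0 0

After press 2 at (0,4):
0 1 0 0 1
1 1 0 1 1
1 0 0 0 0

After press 3 at (1,1):
0 0 0 0 1
0 0 1 1 1
1 1 0 0 0

After press 4 at (0,3):
0 0 1 1 0
0 0 1 0 1
1 1 0 0 0

After press 5 at (0,1):
1 1 0 1 0
0 1 1 0 1
1 1 0 0 0

After press 6 at (2,3):
1 1 0 1 0
0 1 1 1 1
1 1 1 1 1

After press 7 at (1,4):
1 1 0 1 1
0 1 1 0 0
1 1 1 1 0

After press 8 at (1,2):
1 1 1 1 1
0 0 0 1 0
1 1 0 1 0

Answer: 1 1 1 1 1
0 0 0 1 0
1 1 0 1 0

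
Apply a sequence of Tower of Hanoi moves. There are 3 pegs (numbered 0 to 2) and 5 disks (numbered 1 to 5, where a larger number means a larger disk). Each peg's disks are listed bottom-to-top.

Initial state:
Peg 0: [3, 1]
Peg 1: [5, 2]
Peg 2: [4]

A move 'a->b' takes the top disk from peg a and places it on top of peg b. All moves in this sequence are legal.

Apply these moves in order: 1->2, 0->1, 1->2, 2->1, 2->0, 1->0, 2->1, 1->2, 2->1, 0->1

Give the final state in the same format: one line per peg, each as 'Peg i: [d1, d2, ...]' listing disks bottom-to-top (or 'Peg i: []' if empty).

Answer: Peg 0: [3, 2]
Peg 1: [5, 4, 1]
Peg 2: []

Derivation:
After move 1 (1->2):
Peg 0: [3, 1]
Peg 1: [5]
Peg 2: [4, 2]

After move 2 (0->1):
Peg 0: [3]
Peg 1: [5, 1]
Peg 2: [4, 2]

After move 3 (1->2):
Peg 0: [3]
Peg 1: [5]
Peg 2: [4, 2, 1]

After move 4 (2->1):
Peg 0: [3]
Peg 1: [5, 1]
Peg 2: [4, 2]

After move 5 (2->0):
Peg 0: [3, 2]
Peg 1: [5, 1]
Peg 2: [4]

After move 6 (1->0):
Peg 0: [3, 2, 1]
Peg 1: [5]
Peg 2: [4]

After move 7 (2->1):
Peg 0: [3, 2, 1]
Peg 1: [5, 4]
Peg 2: []

After move 8 (1->2):
Peg 0: [3, 2, 1]
Peg 1: [5]
Peg 2: [4]

After move 9 (2->1):
Peg 0: [3, 2, 1]
Peg 1: [5, 4]
Peg 2: []

After move 10 (0->1):
Peg 0: [3, 2]
Peg 1: [5, 4, 1]
Peg 2: []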